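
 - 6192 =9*(-688)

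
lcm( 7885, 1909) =181355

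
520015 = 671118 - 151103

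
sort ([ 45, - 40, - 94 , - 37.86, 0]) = [-94,  -  40, - 37.86,0 , 45] 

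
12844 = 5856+6988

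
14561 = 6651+7910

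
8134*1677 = 13640718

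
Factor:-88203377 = -19^1  *61^1*76103^1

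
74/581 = 74/581  =  0.13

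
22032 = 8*2754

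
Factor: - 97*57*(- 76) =2^2*3^1*19^2*97^1 = 420204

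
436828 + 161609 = 598437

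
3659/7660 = 3659/7660 = 0.48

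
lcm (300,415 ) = 24900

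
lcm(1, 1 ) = 1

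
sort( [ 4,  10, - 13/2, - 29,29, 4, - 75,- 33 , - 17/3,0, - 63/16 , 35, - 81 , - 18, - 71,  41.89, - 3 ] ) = [ - 81, - 75 , - 71 ,  -  33,  -  29, - 18, -13/2 , - 17/3, - 63/16,  -  3 , 0, 4,  4, 10, 29 , 35,  41.89 ]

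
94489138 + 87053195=181542333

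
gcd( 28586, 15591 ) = 1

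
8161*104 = 848744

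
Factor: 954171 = 3^2*106019^1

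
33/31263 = 11/10421 =0.00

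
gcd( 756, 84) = 84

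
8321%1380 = 41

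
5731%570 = 31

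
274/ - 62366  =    -  1+31046/31183 = -0.00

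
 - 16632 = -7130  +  -9502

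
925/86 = 925/86 = 10.76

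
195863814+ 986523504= 1182387318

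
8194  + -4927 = 3267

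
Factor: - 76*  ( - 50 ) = 3800 = 2^3 * 5^2*19^1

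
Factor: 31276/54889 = 2^2*7^1*131^ ( - 1 )*419^( - 1)*1117^1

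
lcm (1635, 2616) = 13080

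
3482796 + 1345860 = 4828656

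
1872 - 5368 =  - 3496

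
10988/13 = 845 + 3/13= 845.23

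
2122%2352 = 2122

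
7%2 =1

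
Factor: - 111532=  - 2^2*27883^1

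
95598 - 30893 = 64705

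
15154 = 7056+8098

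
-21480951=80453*( - 267 ) 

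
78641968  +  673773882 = 752415850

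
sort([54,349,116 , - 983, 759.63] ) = [-983,54, 116,349,759.63 ]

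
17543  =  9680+7863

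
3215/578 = 5+325/578 = 5.56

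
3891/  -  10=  - 390 + 9/10= - 389.10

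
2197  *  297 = 652509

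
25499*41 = 1045459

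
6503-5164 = 1339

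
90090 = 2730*33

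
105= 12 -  -93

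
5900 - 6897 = - 997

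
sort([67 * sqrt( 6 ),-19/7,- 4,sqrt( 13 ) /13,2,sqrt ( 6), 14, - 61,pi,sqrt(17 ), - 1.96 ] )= [ - 61,-4, - 19/7 ,-1.96, sqrt(13)/13, 2 , sqrt(6),pi, sqrt( 17), 14, 67*sqrt(6)] 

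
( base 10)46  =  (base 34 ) 1c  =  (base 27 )1J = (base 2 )101110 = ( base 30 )1g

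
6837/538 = 12+381/538 = 12.71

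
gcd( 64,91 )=1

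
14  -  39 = -25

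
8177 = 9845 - 1668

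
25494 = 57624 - 32130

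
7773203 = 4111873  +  3661330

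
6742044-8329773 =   -  1587729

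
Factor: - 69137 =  - 47^1 * 1471^1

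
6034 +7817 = 13851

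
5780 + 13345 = 19125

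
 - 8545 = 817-9362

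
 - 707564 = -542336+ -165228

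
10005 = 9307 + 698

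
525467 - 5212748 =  - 4687281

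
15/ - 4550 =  - 1 + 907/910  =  - 0.00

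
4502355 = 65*69267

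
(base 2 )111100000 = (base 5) 3410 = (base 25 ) J5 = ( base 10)480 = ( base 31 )ff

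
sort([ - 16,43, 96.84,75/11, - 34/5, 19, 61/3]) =[ - 16, - 34/5,75/11,  19, 61/3,  43, 96.84]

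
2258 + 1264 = 3522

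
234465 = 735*319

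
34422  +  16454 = 50876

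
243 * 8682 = 2109726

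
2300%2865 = 2300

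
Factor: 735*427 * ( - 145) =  - 3^1*5^2 * 7^3*29^1 * 61^1  =  - 45507525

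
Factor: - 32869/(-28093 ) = 13^(-1)*2161^(  -  1)*32869^1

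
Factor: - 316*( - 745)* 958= 225532360 = 2^3*5^1*79^1*149^1*479^1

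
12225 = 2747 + 9478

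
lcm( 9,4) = 36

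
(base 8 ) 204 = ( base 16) 84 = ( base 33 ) 40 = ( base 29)4g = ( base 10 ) 132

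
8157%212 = 101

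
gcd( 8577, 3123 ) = 9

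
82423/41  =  82423/41 = 2010.32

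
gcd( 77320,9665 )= 9665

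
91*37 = 3367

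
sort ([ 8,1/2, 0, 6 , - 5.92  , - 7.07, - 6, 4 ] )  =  [ - 7.07, - 6 , - 5.92, 0 , 1/2, 4,6,8] 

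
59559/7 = 8508 + 3/7 = 8508.43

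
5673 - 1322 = 4351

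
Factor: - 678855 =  - 3^1 *5^1*167^1*271^1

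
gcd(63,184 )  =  1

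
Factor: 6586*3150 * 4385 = 2^2 * 3^2*5^3*7^1*37^1 * 89^1*877^1 = 90970771500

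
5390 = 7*770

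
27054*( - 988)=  - 26729352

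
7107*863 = 6133341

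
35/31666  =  35/31666 = 0.00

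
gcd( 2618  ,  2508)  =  22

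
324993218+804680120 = 1129673338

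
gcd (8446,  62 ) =2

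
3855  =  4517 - 662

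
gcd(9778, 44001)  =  4889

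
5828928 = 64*91077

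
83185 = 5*16637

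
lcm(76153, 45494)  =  3503038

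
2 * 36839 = 73678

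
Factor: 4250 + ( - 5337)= - 1087 = - 1087^1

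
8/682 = 4/341=0.01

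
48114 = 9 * 5346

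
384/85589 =384/85589 = 0.00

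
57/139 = 57/139 = 0.41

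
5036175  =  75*67149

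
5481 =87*63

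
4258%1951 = 356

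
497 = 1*497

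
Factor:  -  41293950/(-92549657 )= 2^1* 3^1*5^2*61^1 * 4513^1 * 92549657^( - 1 )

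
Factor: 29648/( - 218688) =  - 2^( - 2)*3^(  -  1 )*67^(-1)*109^1 = - 109/804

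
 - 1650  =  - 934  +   -716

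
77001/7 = 11000 + 1/7 = 11000.14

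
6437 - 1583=4854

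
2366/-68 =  - 35 +7/34 = - 34.79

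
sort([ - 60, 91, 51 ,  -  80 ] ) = [ - 80, - 60,51,91]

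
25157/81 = 25157/81 = 310.58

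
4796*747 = 3582612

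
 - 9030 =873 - 9903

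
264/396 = 2/3 = 0.67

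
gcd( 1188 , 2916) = 108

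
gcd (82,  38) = 2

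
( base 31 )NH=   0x2DA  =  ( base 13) 442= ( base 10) 730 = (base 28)Q2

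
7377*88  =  649176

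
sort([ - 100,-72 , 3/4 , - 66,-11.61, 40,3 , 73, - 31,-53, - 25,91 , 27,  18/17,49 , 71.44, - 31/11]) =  [ - 100, - 72,  -  66,-53, - 31, - 25 , - 11.61,  -  31/11, 3/4,18/17,3 , 27, 40, 49,71.44 , 73, 91]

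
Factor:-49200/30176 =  - 2^( - 1)*3^1*5^2* 23^(  -  1) =- 75/46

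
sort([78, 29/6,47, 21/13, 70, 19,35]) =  [21/13, 29/6, 19,35,47, 70, 78 ] 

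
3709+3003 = 6712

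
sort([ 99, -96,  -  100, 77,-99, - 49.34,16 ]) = [ - 100, - 99, - 96, -49.34, 16,77,99]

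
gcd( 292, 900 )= 4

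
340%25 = 15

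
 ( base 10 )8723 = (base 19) 1532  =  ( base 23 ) gb6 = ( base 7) 34301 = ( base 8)21023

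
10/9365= 2/1873 =0.00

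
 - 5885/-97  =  60 + 65/97 = 60.67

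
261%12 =9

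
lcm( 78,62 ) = 2418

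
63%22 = 19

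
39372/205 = 192  +  12/205   =  192.06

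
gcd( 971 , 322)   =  1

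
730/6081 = 730/6081  =  0.12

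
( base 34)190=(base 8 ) 2666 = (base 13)886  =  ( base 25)28c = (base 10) 1462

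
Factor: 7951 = 7951^1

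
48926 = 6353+42573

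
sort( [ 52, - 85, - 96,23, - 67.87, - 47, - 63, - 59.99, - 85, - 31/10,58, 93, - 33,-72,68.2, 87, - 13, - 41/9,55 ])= [  -  96,-85, - 85, - 72, - 67.87, - 63,-59.99, - 47,- 33, - 13, - 41/9, - 31/10,23,52,55,58  ,  68.2,87,93]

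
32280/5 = 6456 = 6456.00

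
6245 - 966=5279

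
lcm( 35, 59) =2065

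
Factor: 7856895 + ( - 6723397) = 2^1 * 439^1*1291^1 = 1133498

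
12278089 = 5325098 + 6952991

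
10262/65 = 10262/65  =  157.88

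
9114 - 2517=6597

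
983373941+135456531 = 1118830472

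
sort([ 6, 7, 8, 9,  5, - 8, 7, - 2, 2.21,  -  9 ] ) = [-9, - 8, - 2 , 2.21  ,  5 , 6, 7,7, 8,9]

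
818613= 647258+171355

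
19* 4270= 81130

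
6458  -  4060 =2398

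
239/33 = 7+8/33 =7.24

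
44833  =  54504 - 9671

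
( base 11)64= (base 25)2K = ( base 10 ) 70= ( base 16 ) 46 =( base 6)154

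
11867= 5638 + 6229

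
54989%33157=21832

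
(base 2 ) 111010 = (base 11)53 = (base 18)34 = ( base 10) 58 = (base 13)46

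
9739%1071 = 100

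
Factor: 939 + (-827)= 112 = 2^4*7^1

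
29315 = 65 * 451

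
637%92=85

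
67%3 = 1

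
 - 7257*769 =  - 5580633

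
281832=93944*3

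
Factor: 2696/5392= 2^(  -  1)= 1/2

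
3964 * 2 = 7928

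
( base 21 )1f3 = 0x2F7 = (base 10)759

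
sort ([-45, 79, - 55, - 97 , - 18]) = [ - 97, - 55 , - 45, - 18,79 ]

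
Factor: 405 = 3^4*5^1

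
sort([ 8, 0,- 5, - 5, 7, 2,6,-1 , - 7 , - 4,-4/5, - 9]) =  [ - 9, -7 , - 5, -5,  -  4, - 1, - 4/5,0,2,6 , 7 , 8 ] 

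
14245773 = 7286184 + 6959589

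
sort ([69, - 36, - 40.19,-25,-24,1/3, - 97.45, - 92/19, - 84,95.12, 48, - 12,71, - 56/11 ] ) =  [ - 97.45,  -  84, - 40.19,-36,-25,  -  24, - 12,-56/11, - 92/19, 1/3 , 48, 69, 71, 95.12 ]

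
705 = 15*47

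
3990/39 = 102+4/13= 102.31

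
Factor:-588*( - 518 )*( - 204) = -2^5*3^2*7^3  *17^1* 37^1 = - 62135136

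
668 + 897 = 1565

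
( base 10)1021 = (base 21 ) 26D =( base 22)229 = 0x3FD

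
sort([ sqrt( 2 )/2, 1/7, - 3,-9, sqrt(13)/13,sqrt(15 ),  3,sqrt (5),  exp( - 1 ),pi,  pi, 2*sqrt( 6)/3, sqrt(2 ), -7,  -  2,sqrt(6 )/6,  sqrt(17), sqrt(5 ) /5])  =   [ - 9,  -  7, - 3 , - 2, 1/7, sqrt(13) /13,exp(  -  1 ), sqrt(6 ) /6 , sqrt( 5) /5, sqrt (2 )/2, sqrt(2),  2*sqrt (6 ) /3, sqrt(5 ) , 3,pi, pi, sqrt( 15 ), sqrt( 17 )]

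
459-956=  - 497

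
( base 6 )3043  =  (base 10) 675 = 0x2A3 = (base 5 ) 10200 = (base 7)1653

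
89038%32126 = 24786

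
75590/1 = 75590 = 75590.00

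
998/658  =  499/329 = 1.52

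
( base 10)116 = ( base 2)1110100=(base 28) 44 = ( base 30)3q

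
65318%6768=4406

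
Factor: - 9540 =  - 2^2*3^2*5^1* 53^1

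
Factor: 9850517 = 29^1 * 339673^1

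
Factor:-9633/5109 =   -  247/131 = - 13^1*19^1*131^ ( - 1)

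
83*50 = 4150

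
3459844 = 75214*46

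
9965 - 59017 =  - 49052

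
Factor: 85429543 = 71^1*1203233^1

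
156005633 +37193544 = 193199177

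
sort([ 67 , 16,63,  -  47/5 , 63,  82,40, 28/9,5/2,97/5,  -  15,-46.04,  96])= [ - 46.04, - 15,- 47/5, 5/2 , 28/9,16, 97/5 , 40,63, 63, 67,82, 96] 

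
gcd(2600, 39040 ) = 40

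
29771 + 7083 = 36854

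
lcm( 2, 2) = 2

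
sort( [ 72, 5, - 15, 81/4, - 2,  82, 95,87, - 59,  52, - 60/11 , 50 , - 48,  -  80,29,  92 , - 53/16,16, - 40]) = [  -  80, - 59, - 48, - 40,  -  15, - 60/11 , -53/16, - 2 , 5,  16,81/4, 29,50, 52,72, 82,87,92,  95 ]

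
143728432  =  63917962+79810470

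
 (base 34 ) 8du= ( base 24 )GL0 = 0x25f8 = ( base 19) 17hb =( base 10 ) 9720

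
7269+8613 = 15882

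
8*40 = 320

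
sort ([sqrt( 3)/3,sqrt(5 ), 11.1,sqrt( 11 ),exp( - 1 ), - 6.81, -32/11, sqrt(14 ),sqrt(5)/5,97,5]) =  [ - 6.81, - 32/11,exp( - 1 ),sqrt ( 5)/5,sqrt(3 ) /3,sqrt ( 5),sqrt( 11), sqrt( 14 ),5,11.1,97] 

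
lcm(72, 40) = 360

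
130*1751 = 227630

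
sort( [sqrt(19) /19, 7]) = [ sqrt(19) /19,7]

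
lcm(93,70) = 6510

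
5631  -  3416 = 2215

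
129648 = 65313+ 64335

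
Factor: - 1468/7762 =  - 734/3881 =- 2^1*367^1*3881^ ( - 1 )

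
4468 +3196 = 7664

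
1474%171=106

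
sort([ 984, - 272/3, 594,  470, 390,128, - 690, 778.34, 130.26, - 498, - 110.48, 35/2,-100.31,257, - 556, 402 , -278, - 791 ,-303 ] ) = [- 791, - 690 , - 556, - 498 , - 303, - 278, - 110.48,-100.31,- 272/3, 35/2,128, 130.26,257,390, 402,470, 594,778.34, 984 ] 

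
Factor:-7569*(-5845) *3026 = 133872675930 = 2^1 * 3^2 * 5^1*7^1*17^1 * 29^2*89^1*167^1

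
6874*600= 4124400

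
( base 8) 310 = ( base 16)C8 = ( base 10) 200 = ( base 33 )62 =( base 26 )7I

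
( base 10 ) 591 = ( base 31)J2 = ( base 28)l3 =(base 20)19b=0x24F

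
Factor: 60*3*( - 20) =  - 2^4 * 3^2*5^2= - 3600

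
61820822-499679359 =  - 437858537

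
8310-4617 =3693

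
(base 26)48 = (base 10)112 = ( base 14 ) 80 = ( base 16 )70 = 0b1110000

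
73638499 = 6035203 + 67603296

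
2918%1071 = 776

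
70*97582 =6830740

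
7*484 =3388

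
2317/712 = 2317/712 = 3.25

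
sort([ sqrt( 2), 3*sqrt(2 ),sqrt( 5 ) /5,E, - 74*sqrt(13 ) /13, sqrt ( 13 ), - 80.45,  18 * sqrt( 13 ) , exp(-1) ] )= [ - 80.45, - 74 * sqrt(13 ) /13, exp(  -  1 ), sqrt ( 5 ) /5, sqrt(2), E, sqrt(  13 ),3 * sqrt( 2 ),18*sqrt(13 ) ]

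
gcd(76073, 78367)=1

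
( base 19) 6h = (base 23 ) 5g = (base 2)10000011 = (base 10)131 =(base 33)3w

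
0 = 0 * 7959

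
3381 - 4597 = -1216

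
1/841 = 1/841 =0.00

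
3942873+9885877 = 13828750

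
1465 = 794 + 671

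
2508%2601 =2508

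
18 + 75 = 93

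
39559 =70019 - 30460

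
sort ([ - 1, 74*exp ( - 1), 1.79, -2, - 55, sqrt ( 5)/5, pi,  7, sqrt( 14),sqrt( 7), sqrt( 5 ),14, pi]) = [ - 55,-2,  -  1, sqrt( 5)/5, 1.79, sqrt (5 ),sqrt ( 7),pi, pi, sqrt(14), 7,14,74 * exp( - 1) ] 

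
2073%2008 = 65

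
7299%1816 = 35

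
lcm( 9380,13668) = 478380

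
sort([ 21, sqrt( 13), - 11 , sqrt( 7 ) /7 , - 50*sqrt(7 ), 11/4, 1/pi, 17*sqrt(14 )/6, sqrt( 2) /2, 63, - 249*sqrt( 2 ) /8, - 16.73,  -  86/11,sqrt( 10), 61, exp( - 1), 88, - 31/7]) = [ - 50*sqrt ( 7),-249*sqrt( 2)/8, - 16.73,- 11,-86/11, - 31/7, 1/pi , exp( - 1) , sqrt( 7)/7, sqrt(2)/2,  11/4, sqrt( 10), sqrt(13),17*sqrt(14 )/6, 21, 61,63 , 88]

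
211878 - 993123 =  -781245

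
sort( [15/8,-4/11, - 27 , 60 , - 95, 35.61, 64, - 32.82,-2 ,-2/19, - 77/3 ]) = [ - 95 ,-32.82, - 27,-77/3, - 2, - 4/11,-2/19,15/8, 35.61, 60,64 ] 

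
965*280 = 270200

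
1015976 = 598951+417025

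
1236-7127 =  - 5891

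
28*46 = 1288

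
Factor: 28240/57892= 2^2* 5^1*41^( - 1)=20/41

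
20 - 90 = -70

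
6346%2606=1134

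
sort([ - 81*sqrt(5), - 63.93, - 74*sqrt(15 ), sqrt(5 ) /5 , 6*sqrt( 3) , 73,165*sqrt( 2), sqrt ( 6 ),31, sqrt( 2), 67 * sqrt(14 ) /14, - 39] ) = [ - 74*sqrt(15 ), -81 * sqrt (5), -63.93, - 39,sqrt(5 ) /5,sqrt(2), sqrt(6),6 * sqrt( 3), 67 * sqrt(14)/14, 31, 73,165 * sqrt( 2)] 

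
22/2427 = 22/2427 = 0.01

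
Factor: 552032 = 2^5 * 13^1*1327^1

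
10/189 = 10/189 = 0.05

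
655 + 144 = 799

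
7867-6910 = 957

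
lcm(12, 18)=36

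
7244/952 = 7 + 145/238 = 7.61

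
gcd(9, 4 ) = 1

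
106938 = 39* 2742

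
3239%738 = 287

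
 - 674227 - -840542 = 166315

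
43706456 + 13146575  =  56853031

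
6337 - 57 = 6280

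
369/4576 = 369/4576 = 0.08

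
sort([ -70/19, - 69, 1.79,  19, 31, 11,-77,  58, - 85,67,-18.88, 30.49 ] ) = [ - 85,- 77,-69,  -  18.88,-70/19, 1.79,11, 19,30.49, 31, 58, 67 ] 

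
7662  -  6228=1434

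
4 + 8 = 12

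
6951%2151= 498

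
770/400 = 77/40 = 1.93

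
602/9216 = 301/4608 = 0.07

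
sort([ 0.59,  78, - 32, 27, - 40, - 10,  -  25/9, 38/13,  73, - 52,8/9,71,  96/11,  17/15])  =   [-52, - 40,  -  32,-10, - 25/9,0.59, 8/9,  17/15, 38/13,  96/11,27, 71, 73, 78 ]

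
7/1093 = 7/1093 = 0.01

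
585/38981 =585/38981 = 0.02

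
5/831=5/831 = 0.01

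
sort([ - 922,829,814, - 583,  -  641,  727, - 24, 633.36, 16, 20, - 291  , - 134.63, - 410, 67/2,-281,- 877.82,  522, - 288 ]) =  [ - 922, - 877.82,- 641,-583 ,-410, - 291,-288, -281, - 134.63 , - 24, 16,  20, 67/2,  522, 633.36, 727, 814, 829]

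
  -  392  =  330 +-722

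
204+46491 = 46695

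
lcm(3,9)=9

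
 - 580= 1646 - 2226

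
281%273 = 8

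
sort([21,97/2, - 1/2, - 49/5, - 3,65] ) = [  -  49/5,  -  3, - 1/2,21,97/2, 65 ] 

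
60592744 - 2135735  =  58457009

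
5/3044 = 5/3044 =0.00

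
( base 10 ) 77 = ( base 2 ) 1001101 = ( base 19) 41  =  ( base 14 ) 57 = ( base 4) 1031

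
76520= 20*3826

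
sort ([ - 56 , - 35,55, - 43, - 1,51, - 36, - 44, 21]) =[ - 56 ,-44,-43, - 36, - 35, - 1, 21, 51,55]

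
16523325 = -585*(- 28245)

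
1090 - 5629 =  - 4539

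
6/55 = 6/55 = 0.11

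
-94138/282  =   - 334+25/141 = -333.82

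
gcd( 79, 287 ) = 1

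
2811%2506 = 305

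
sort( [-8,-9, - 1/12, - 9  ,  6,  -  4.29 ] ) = [ - 9, - 9, - 8, -4.29,  -  1/12,6] 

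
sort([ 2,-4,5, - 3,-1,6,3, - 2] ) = [-4, - 3, - 2, - 1,2, 3, 5, 6 ]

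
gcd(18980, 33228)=52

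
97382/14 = 48691/7= 6955.86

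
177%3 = 0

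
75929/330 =230 + 29/330 = 230.09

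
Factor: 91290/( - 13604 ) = -255/38=- 2^( - 1)*3^1 * 5^1*17^1*19^( - 1 )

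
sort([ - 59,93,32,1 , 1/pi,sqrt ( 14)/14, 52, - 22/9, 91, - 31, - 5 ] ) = [-59, - 31, - 5, - 22/9, sqrt(14)/14,1/pi,1, 32,  52, 91,93 ]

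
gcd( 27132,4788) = 1596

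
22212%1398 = 1242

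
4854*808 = 3922032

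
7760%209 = 27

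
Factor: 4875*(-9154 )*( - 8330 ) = 371732497500=2^2*3^1*5^4*7^2*13^1 * 17^1*23^1*199^1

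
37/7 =5+2/7   =  5.29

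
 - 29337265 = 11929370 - 41266635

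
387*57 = 22059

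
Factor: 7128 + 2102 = 2^1*5^1*13^1*71^1  =  9230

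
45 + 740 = 785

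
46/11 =46/11 = 4.18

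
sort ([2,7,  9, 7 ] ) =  [2,7, 7 , 9 ] 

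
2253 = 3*751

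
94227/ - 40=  -2356 + 13/40 = - 2355.68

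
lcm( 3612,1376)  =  28896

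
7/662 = 7/662 = 0.01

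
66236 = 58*1142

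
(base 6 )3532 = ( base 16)350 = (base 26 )16g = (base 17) 2FF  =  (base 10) 848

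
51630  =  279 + 51351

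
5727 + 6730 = 12457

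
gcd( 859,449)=1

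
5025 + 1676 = 6701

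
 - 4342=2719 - 7061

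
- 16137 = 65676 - 81813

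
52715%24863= 2989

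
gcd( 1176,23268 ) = 84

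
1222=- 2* ( - 611) 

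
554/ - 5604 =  - 277/2802 = -0.10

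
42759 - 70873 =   -  28114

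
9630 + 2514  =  12144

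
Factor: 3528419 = 41^2 * 2099^1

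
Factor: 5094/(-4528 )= - 9/8 = - 2^( - 3)*3^2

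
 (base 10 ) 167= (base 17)9E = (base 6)435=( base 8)247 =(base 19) 8F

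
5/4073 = 5/4073 = 0.00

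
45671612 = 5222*8746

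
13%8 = 5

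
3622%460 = 402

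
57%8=1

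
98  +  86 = 184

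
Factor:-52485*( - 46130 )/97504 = 2^(-4)*3^1*5^2 * 7^1*  11^( - 1 )*277^( - 1) * 659^1*3499^1 = 1210566525/48752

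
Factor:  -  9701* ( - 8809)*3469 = 296447242121 = 23^1 *89^1*109^1*383^1*3469^1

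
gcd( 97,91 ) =1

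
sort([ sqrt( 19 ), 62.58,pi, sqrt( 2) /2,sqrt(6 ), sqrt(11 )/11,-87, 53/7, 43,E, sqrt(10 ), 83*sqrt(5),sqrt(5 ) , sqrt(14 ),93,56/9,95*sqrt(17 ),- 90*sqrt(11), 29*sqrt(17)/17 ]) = [ - 90*sqrt(11), - 87,sqrt(11) /11, sqrt( 2)/2,sqrt (5 ),sqrt( 6 ), E, pi, sqrt(10 ), sqrt( 14 ), sqrt (19), 56/9,29*sqrt (17 ) /17, 53/7, 43,62.58, 93,  83*sqrt(5),95*sqrt(17 )]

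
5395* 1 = 5395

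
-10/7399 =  - 1 + 7389/7399 = - 0.00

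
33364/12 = 8341/3  =  2780.33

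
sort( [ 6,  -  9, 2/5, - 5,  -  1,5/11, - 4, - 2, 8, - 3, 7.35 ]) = [  -  9 ,  -  5,-4, - 3, - 2, - 1, 2/5, 5/11, 6,7.35,8] 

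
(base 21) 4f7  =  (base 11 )1627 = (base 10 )2086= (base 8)4046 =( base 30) 29g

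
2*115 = 230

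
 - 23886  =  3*(-7962) 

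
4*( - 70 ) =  - 280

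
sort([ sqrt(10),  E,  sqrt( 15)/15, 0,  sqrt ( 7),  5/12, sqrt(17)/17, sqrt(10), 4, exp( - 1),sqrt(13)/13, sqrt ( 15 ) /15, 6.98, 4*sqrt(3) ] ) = [ 0,  sqrt( 17) /17, sqrt(15 )/15, sqrt ( 15)/15 , sqrt( 13)/13,  exp ( - 1), 5/12,  sqrt(7), E,sqrt( 10) , sqrt(10),  4 , 4*sqrt(3 ),6.98 ]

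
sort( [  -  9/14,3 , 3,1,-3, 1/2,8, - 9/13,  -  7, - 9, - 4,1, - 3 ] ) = [ - 9, - 7, - 4, - 3, - 3, - 9/13,-9/14,1/2 , 1,1, 3,3, 8]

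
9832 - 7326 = 2506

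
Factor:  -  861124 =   -  2^2*11^1*19571^1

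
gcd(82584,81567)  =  9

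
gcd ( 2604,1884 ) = 12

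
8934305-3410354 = 5523951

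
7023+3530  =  10553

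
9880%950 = 380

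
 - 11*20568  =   - 226248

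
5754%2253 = 1248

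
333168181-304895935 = 28272246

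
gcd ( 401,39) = 1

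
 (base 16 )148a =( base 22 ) aj0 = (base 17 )1135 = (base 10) 5258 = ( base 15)1858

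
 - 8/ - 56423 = 8/56423 = 0.00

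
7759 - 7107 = 652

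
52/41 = 1 + 11/41 = 1.27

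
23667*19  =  449673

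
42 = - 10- - 52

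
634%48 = 10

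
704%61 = 33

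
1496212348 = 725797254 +770415094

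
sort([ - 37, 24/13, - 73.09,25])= [ - 73.09, - 37,24/13, 25]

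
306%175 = 131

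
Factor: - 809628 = -2^2*3^1*19^1*53^1 *67^1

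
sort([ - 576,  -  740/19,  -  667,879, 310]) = [ - 667, - 576,-740/19, 310,879]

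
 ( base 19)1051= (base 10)6955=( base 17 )1712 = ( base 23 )d39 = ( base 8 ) 15453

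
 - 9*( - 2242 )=20178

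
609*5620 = 3422580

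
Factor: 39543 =3^1*7^2 * 269^1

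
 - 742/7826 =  - 53/559 = - 0.09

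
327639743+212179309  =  539819052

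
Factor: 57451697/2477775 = 3^(-1)*5^(-2)*29^1*33037^(  -  1 ) *1981093^1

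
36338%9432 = 8042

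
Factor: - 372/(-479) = 2^2*3^1*31^1*479^( - 1)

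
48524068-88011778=  -  39487710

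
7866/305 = 7866/305 = 25.79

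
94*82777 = 7781038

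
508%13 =1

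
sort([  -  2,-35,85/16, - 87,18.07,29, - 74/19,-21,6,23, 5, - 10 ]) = [ - 87, - 35, - 21, - 10, - 74/19, - 2,  5,85/16,6,18.07,23,29]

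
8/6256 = 1/782 = 0.00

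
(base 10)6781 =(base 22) e05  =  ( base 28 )8i5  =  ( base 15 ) 2021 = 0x1A7D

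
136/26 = 5+3/13= 5.23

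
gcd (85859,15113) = 1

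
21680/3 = 21680/3= 7226.67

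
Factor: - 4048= - 2^4*11^1*23^1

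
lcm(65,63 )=4095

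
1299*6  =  7794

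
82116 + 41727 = 123843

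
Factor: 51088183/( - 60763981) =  - 359^ ( - 1 )*169259^ (-1 )*51088183^1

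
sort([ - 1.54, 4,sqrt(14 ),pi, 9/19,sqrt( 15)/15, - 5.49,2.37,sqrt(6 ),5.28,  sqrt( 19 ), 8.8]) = [  -  5.49,-1.54 , sqrt(15 )/15,9/19, 2.37,  sqrt(6),pi,sqrt(14),4,sqrt(19),5.28, 8.8]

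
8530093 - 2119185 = 6410908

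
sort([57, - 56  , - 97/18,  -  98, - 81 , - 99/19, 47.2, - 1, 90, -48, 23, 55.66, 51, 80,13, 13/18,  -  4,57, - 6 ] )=[  -  98, - 81, - 56, - 48, - 6 ,-97/18, - 99/19,  -  4, - 1,  13/18, 13, 23,47.2, 51, 55.66,57,57,80,90]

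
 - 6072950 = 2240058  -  8313008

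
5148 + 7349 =12497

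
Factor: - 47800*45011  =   - 2^3*5^2*19^1 * 23^1 * 103^1 * 239^1 = - 2151525800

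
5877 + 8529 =14406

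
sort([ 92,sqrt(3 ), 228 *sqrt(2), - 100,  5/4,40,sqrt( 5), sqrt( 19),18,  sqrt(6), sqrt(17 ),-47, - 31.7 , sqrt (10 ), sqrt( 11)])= [ - 100, - 47, - 31.7, 5/4, sqrt( 3 ),sqrt( 5) , sqrt( 6 ),sqrt(10), sqrt( 11 ),sqrt(17 ), sqrt(19), 18 , 40, 92, 228*sqrt( 2)]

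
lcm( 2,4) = 4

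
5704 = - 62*(-92)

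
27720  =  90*308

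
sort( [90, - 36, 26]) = [-36, 26 , 90 ]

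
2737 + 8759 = 11496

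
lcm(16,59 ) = 944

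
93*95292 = 8862156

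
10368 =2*5184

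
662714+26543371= 27206085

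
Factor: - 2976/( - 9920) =2^( - 1 )*3^1 * 5^ ( - 1) = 3/10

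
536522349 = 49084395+487437954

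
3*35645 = 106935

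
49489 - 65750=-16261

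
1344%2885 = 1344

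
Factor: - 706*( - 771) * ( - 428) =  - 232971528 =- 2^3*3^1*107^1 *257^1*353^1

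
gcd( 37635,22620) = 195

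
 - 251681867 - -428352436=176670569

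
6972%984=84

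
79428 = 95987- 16559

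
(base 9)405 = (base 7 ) 650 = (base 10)329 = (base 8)511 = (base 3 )110012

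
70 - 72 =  - 2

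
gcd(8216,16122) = 2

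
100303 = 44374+55929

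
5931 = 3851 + 2080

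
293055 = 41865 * 7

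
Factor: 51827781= 3^1*17^1* 1016231^1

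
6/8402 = 3/4201 = 0.00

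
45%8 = 5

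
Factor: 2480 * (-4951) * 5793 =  - 71129234640 = - 2^4 * 3^1*5^1 * 31^1*1931^1*4951^1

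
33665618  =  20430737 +13234881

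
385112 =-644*(-598)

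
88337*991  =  87541967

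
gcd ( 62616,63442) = 2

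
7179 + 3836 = 11015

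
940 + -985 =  - 45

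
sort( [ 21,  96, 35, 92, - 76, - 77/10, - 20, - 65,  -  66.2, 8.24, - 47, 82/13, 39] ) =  [ - 76, - 66.2, -65,- 47, - 20, - 77/10, 82/13 , 8.24, 21, 35, 39,92, 96 ] 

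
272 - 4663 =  -4391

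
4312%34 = 28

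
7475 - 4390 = 3085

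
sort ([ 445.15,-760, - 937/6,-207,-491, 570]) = [ - 760,  -  491, - 207, - 937/6, 445.15,570 ] 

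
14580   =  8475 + 6105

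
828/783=92/87 = 1.06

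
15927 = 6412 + 9515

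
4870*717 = 3491790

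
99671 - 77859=21812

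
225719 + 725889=951608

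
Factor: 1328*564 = 748992 = 2^6*3^1*47^1*83^1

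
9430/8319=9430/8319 = 1.13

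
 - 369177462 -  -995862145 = 626684683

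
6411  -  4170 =2241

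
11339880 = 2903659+8436221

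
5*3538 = 17690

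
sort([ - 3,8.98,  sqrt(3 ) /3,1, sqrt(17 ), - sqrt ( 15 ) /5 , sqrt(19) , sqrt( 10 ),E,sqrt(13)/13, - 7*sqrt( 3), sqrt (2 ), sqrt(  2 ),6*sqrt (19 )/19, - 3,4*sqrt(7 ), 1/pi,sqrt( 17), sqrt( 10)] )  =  [ - 7*sqrt(3) , - 3, - 3, - sqrt(15) /5,sqrt(13 )/13, 1/pi,sqrt(3 ) /3, 1,6*sqrt( 19 ) /19,sqrt ( 2),sqrt ( 2), E, sqrt ( 10) , sqrt( 10 ) , sqrt(17 ),sqrt(17), sqrt( 19 ), 8.98 , 4*sqrt(7)] 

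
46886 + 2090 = 48976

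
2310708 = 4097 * 564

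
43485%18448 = 6589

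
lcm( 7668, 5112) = 15336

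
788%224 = 116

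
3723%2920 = 803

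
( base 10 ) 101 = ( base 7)203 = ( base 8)145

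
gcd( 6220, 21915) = 5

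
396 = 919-523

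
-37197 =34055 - 71252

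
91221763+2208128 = 93429891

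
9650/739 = 13 + 43/739 = 13.06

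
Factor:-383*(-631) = 383^1*631^1=241673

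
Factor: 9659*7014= 2^1 *3^1*7^1 * 13^1*167^1*743^1 = 67748226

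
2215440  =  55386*40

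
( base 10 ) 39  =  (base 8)47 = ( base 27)1C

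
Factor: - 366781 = -23^1* 37^1 * 431^1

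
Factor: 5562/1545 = 2^1* 3^2*5^( - 1) =18/5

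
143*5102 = 729586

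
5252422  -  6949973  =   - 1697551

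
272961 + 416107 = 689068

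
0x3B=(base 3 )2012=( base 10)59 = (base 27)25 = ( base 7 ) 113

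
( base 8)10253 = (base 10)4267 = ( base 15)13E7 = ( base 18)D31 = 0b1000010101011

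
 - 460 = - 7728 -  - 7268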